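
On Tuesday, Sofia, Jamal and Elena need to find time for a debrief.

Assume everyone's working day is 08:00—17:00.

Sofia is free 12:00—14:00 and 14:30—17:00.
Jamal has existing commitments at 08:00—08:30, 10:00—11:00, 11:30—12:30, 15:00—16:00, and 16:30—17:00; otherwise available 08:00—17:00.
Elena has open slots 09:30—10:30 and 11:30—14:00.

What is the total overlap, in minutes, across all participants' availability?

Jamal free within 08:00–17:00: 08:30–10:00, 11:00–11:30, 12:30–15:00, 16:00–16:30.
Sofia ∩ Jamal: 12:30–14:00, 14:30–15:00, 16:00–16:30.
Sofia ∩ Jamal ∩ Elena: 12:30–14:00.
Total common minutes: 90.

90 minutes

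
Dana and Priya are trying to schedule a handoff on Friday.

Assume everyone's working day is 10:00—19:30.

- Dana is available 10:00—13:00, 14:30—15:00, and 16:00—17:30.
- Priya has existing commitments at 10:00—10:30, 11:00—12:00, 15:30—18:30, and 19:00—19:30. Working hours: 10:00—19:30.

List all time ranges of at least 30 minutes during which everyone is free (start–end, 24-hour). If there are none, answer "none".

10:30–11:00, 12:00–13:00, 14:30–15:00

Priya free within 10:00–19:30: 10:30–11:00, 12:00–15:30, 18:30–19:00.
Dana ∩ Priya: 10:30–11:00, 12:00–13:00, 14:30–15:00.
Windows ≥ 30 min: 10:30–11:00, 12:00–13:00, 14:30–15:00.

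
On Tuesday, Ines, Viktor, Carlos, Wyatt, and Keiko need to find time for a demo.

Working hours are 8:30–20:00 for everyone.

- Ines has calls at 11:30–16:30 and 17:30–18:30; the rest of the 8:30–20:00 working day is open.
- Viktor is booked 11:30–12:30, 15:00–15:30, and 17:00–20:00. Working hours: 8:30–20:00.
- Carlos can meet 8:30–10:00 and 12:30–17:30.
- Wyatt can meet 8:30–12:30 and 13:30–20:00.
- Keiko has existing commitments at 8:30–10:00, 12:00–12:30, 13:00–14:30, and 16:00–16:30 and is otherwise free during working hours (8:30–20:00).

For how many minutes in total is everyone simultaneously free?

Ines free within 08:30–20:00: 08:30–11:30, 16:30–17:30, 18:30–20:00.
Viktor free within 08:30–20:00: 08:30–11:30, 12:30–15:00, 15:30–17:00.
Keiko free within 08:30–20:00: 10:00–12:00, 12:30–13:00, 14:30–16:00, 16:30–20:00.
Ines ∩ Viktor: 08:30–11:30, 16:30–17:00.
Ines ∩ Viktor ∩ Carlos: 08:30–10:00, 16:30–17:00.
Ines ∩ Viktor ∩ Carlos ∩ Wyatt: 08:30–10:00, 16:30–17:00.
Ines ∩ Viktor ∩ Carlos ∩ Wyatt ∩ Keiko: 16:30–17:00.
Total common minutes: 30.

30 minutes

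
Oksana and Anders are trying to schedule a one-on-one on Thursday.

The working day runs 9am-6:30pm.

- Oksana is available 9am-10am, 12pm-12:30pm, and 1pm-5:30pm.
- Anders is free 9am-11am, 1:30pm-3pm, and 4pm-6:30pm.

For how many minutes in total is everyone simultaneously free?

240 minutes

Oksana ∩ Anders: 09:00–10:00, 13:30–15:00, 16:00–17:30.
Total common minutes: 60 + 90 + 90 = 240.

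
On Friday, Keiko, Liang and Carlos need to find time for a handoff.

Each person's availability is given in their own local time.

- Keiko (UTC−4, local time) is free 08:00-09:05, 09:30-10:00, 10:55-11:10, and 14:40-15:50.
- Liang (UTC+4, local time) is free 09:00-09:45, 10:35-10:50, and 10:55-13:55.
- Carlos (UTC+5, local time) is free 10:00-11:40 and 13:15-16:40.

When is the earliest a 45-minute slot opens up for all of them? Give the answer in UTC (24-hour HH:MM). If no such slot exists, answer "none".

none

Keiko → UTC: 12:00–13:05, 13:30–14:00, 14:55–15:10, 18:40–19:50.
Liang → UTC: 05:00–05:45, 06:35–06:50, 06:55–09:55.
Carlos → UTC: 05:00–06:40, 08:15–11:40.
Keiko ∩ Liang: (none).
Keiko ∩ Liang ∩ Carlos: (none).
Windows ≥ 45 min: (none).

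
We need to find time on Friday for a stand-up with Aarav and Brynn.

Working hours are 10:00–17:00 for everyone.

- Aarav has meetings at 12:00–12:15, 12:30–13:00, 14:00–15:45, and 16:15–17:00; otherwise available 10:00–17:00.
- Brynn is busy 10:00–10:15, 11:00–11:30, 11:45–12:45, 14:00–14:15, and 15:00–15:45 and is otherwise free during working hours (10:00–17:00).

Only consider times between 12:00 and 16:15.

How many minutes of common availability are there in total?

Aarav free within 10:00–17:00: 10:00–12:00, 12:15–12:30, 13:00–14:00, 15:45–16:15.
Brynn free within 10:00–17:00: 10:15–11:00, 11:30–11:45, 12:45–14:00, 14:15–15:00, 15:45–17:00.
Aarav ∩ Brynn: 10:15–11:00, 11:30–11:45, 13:00–14:00, 15:45–16:15.
Restricted to 12:00–16:15: 13:00–14:00, 15:45–16:15.
Total common minutes: 60 + 30 = 90.

90 minutes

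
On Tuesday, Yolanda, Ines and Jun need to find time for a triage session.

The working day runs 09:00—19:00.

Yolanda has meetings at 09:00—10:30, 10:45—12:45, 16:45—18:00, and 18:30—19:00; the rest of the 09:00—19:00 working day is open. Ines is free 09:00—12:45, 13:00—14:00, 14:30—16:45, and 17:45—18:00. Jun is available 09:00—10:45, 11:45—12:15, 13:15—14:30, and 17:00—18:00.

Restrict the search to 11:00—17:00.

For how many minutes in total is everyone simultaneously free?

45 minutes

Yolanda free within 09:00–19:00: 10:30–10:45, 12:45–16:45, 18:00–18:30.
Yolanda ∩ Ines: 10:30–10:45, 13:00–14:00, 14:30–16:45.
Yolanda ∩ Ines ∩ Jun: 10:30–10:45, 13:15–14:00.
Restricted to 11:00–17:00: 13:15–14:00.
Total common minutes: 45.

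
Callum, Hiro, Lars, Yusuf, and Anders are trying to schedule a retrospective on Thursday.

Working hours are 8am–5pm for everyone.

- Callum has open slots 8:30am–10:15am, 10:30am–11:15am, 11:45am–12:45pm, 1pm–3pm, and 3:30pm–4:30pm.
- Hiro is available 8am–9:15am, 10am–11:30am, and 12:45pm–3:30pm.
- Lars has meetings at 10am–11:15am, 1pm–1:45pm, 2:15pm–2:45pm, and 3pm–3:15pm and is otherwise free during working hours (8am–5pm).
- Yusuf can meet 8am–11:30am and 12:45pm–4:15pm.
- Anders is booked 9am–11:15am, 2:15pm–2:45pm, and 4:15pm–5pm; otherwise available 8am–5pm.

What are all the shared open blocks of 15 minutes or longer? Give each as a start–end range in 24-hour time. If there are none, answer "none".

08:30–09:00, 13:45–14:15, 14:45–15:00

Lars free within 08:00–17:00: 08:00–10:00, 11:15–13:00, 13:45–14:15, 14:45–15:00, 15:15–17:00.
Anders free within 08:00–17:00: 08:00–09:00, 11:15–14:15, 14:45–16:15.
Callum ∩ Hiro: 08:30–09:15, 10:00–10:15, 10:30–11:15, 13:00–15:00.
Callum ∩ Hiro ∩ Lars: 08:30–09:15, 13:45–14:15, 14:45–15:00.
Callum ∩ Hiro ∩ Lars ∩ Yusuf: 08:30–09:15, 13:45–14:15, 14:45–15:00.
Callum ∩ Hiro ∩ Lars ∩ Yusuf ∩ Anders: 08:30–09:00, 13:45–14:15, 14:45–15:00.
Windows ≥ 15 min: 08:30–09:00, 13:45–14:15, 14:45–15:00.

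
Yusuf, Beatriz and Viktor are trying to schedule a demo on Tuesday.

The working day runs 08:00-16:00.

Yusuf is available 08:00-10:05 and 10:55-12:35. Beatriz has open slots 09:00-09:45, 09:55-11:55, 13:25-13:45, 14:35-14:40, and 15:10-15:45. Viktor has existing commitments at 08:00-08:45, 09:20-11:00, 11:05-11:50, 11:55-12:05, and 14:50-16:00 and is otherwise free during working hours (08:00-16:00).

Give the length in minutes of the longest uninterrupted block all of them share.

20 minutes

Viktor free within 08:00–16:00: 08:45–09:20, 11:00–11:05, 11:50–11:55, 12:05–14:50.
Yusuf ∩ Beatriz: 09:00–09:45, 09:55–10:05, 10:55–11:55.
Yusuf ∩ Beatriz ∩ Viktor: 09:00–09:20, 11:00–11:05, 11:50–11:55.
Common window lengths: 20, 5, 5 min; longest is 20.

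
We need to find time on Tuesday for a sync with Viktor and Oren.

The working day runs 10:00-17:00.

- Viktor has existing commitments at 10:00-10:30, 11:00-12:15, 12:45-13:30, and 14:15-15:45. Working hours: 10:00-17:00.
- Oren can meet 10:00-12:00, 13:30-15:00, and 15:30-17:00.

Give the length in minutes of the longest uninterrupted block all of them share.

75 minutes

Viktor free within 10:00–17:00: 10:30–11:00, 12:15–12:45, 13:30–14:15, 15:45–17:00.
Viktor ∩ Oren: 10:30–11:00, 13:30–14:15, 15:45–17:00.
Common window lengths: 30, 45, 75 min; longest is 75.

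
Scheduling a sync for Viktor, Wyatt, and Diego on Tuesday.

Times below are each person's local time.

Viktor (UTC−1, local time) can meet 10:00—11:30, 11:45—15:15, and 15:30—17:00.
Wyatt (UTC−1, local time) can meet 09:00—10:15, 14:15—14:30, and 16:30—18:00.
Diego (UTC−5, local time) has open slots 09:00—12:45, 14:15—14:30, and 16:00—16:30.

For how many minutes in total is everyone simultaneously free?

Viktor → UTC: 11:00–12:30, 12:45–16:15, 16:30–18:00.
Wyatt → UTC: 10:00–11:15, 15:15–15:30, 17:30–19:00.
Diego → UTC: 14:00–17:45, 19:15–19:30, 21:00–21:30.
Viktor ∩ Wyatt: 11:00–11:15, 15:15–15:30, 17:30–18:00.
Viktor ∩ Wyatt ∩ Diego: 15:15–15:30, 17:30–17:45.
Total common minutes: 15 + 15 = 30.

30 minutes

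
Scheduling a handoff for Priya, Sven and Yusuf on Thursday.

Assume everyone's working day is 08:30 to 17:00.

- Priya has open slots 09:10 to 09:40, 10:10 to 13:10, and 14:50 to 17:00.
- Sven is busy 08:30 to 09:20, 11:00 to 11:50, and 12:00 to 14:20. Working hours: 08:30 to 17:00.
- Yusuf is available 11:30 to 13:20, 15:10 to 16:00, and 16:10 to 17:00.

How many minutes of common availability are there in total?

Sven free within 08:30–17:00: 09:20–11:00, 11:50–12:00, 14:20–17:00.
Priya ∩ Sven: 09:20–09:40, 10:10–11:00, 11:50–12:00, 14:50–17:00.
Priya ∩ Sven ∩ Yusuf: 11:50–12:00, 15:10–16:00, 16:10–17:00.
Total common minutes: 10 + 50 + 50 = 110.

110 minutes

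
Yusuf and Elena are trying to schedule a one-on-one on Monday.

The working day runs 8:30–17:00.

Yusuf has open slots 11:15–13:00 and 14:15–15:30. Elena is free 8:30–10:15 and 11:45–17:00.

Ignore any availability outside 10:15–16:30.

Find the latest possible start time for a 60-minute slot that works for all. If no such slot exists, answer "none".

Yusuf ∩ Elena: 11:45–13:00, 14:15–15:30.
Restricted to 10:15–16:30: 11:45–13:00, 14:15–15:30.
Windows ≥ 60 min: 11:45–13:00, 14:15–15:30.
Latest start in the last window 14:15–15:30 is 15:30 − 60 min = 14:30.

14:30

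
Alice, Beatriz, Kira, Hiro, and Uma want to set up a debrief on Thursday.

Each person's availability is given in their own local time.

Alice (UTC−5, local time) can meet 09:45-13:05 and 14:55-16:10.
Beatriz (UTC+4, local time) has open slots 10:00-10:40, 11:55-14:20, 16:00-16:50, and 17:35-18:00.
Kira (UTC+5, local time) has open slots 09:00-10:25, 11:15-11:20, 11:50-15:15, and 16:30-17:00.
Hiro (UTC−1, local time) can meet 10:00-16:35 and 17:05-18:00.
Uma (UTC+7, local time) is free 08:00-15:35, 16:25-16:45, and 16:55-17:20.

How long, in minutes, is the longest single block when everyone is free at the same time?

0 minutes

Alice → UTC: 14:45–18:05, 19:55–21:10.
Beatriz → UTC: 06:00–06:40, 07:55–10:20, 12:00–12:50, 13:35–14:00.
Kira → UTC: 04:00–05:25, 06:15–06:20, 06:50–10:15, 11:30–12:00.
Hiro → UTC: 11:00–17:35, 18:05–19:00.
Uma → UTC: 01:00–08:35, 09:25–09:45, 09:55–10:20.
Alice ∩ Beatriz: (none).
Alice ∩ Beatriz ∩ Kira: (none).
Alice ∩ Beatriz ∩ Kira ∩ Hiro: (none).
Alice ∩ Beatriz ∩ Kira ∩ Hiro ∩ Uma: (none).
No common window.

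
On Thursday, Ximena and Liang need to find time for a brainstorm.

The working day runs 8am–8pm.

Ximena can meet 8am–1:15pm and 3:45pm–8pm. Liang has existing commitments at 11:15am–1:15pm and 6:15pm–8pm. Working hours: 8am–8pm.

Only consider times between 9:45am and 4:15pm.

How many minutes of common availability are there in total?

Liang free within 08:00–20:00: 08:00–11:15, 13:15–18:15.
Ximena ∩ Liang: 08:00–11:15, 15:45–18:15.
Restricted to 09:45–16:15: 09:45–11:15, 15:45–16:15.
Total common minutes: 90 + 30 = 120.

120 minutes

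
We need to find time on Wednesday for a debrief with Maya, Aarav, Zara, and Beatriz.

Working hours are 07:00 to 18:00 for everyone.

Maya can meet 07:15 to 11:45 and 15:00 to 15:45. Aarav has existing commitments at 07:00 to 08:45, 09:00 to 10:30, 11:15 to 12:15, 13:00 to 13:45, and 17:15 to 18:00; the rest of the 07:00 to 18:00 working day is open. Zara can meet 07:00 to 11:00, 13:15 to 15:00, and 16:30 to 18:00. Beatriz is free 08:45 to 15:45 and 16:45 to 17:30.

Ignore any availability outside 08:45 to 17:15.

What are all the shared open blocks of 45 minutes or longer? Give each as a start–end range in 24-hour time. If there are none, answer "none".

none

Aarav free within 07:00–18:00: 08:45–09:00, 10:30–11:15, 12:15–13:00, 13:45–17:15.
Maya ∩ Aarav: 08:45–09:00, 10:30–11:15, 15:00–15:45.
Maya ∩ Aarav ∩ Zara: 08:45–09:00, 10:30–11:00.
Maya ∩ Aarav ∩ Zara ∩ Beatriz: 08:45–09:00, 10:30–11:00.
Restricted to 08:45–17:15: 08:45–09:00, 10:30–11:00.
Windows ≥ 45 min: (none).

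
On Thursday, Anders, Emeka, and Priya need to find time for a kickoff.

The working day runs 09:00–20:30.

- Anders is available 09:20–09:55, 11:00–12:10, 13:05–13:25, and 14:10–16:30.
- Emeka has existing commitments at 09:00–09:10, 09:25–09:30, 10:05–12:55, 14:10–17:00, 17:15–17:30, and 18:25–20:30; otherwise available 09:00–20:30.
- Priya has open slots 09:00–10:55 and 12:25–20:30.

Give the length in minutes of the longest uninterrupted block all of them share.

Emeka free within 09:00–20:30: 09:10–09:25, 09:30–10:05, 12:55–14:10, 17:00–17:15, 17:30–18:25.
Anders ∩ Emeka: 09:20–09:25, 09:30–09:55, 13:05–13:25.
Anders ∩ Emeka ∩ Priya: 09:20–09:25, 09:30–09:55, 13:05–13:25.
Common window lengths: 5, 25, 20 min; longest is 25.

25 minutes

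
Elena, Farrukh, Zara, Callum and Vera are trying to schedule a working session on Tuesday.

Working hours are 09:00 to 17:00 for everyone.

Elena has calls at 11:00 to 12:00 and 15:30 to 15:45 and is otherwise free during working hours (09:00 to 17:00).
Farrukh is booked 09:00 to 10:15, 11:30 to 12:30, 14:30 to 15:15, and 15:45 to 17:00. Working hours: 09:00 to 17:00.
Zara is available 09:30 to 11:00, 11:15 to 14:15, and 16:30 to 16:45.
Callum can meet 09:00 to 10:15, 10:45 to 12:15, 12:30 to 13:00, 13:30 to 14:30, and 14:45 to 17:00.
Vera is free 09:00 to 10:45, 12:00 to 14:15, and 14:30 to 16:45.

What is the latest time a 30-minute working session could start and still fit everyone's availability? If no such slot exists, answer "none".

13:45

Elena free within 09:00–17:00: 09:00–11:00, 12:00–15:30, 15:45–17:00.
Farrukh free within 09:00–17:00: 10:15–11:30, 12:30–14:30, 15:15–15:45.
Elena ∩ Farrukh: 10:15–11:00, 12:30–14:30, 15:15–15:30.
Elena ∩ Farrukh ∩ Zara: 10:15–11:00, 12:30–14:15.
Elena ∩ Farrukh ∩ Zara ∩ Callum: 10:45–11:00, 12:30–13:00, 13:30–14:15.
Elena ∩ Farrukh ∩ Zara ∩ Callum ∩ Vera: 12:30–13:00, 13:30–14:15.
Windows ≥ 30 min: 12:30–13:00, 13:30–14:15.
Latest start in the last window 13:30–14:15 is 14:15 − 30 min = 13:45.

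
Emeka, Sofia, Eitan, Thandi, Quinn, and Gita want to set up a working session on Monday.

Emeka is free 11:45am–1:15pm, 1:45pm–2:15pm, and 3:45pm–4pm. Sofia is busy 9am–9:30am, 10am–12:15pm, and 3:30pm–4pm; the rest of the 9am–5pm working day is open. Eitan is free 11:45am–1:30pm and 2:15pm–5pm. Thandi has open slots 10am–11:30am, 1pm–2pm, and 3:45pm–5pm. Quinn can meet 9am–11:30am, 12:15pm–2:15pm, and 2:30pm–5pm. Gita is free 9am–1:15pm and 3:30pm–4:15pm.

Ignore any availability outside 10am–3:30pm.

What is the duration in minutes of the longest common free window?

15 minutes

Sofia free within 09:00–17:00: 09:30–10:00, 12:15–15:30, 16:00–17:00.
Emeka ∩ Sofia: 12:15–13:15, 13:45–14:15.
Emeka ∩ Sofia ∩ Eitan: 12:15–13:15.
Emeka ∩ Sofia ∩ Eitan ∩ Thandi: 13:00–13:15.
Emeka ∩ Sofia ∩ Eitan ∩ Thandi ∩ Quinn: 13:00–13:15.
Emeka ∩ Sofia ∩ Eitan ∩ Thandi ∩ Quinn ∩ Gita: 13:00–13:15.
Restricted to 10:00–15:30: 13:00–13:15.
Single common window of 15 minutes.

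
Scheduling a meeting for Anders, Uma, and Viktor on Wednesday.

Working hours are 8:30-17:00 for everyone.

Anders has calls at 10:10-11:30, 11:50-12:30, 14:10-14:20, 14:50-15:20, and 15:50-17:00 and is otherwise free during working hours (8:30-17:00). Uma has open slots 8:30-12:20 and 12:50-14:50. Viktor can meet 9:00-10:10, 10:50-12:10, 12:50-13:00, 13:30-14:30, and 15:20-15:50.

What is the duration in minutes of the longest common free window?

70 minutes

Anders free within 08:30–17:00: 08:30–10:10, 11:30–11:50, 12:30–14:10, 14:20–14:50, 15:20–15:50.
Anders ∩ Uma: 08:30–10:10, 11:30–11:50, 12:50–14:10, 14:20–14:50.
Anders ∩ Uma ∩ Viktor: 09:00–10:10, 11:30–11:50, 12:50–13:00, 13:30–14:10, 14:20–14:30.
Common window lengths: 70, 20, 10, 40, 10 min; longest is 70.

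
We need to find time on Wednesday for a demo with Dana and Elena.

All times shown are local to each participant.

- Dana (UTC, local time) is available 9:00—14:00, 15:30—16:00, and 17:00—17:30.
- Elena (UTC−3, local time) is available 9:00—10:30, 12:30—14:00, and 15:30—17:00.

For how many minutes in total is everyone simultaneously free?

120 minutes

Dana → UTC: 09:00–14:00, 15:30–16:00, 17:00–17:30.
Elena → UTC: 12:00–13:30, 15:30–17:00, 18:30–20:00.
Dana ∩ Elena: 12:00–13:30, 15:30–16:00.
Total common minutes: 90 + 30 = 120.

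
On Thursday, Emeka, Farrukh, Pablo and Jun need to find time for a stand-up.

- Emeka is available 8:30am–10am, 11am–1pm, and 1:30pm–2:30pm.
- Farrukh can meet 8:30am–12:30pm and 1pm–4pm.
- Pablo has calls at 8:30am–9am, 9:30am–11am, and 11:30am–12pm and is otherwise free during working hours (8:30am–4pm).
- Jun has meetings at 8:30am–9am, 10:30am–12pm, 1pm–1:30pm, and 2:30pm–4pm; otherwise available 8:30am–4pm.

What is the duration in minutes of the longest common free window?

60 minutes

Pablo free within 08:30–16:00: 09:00–09:30, 11:00–11:30, 12:00–16:00.
Jun free within 08:30–16:00: 09:00–10:30, 12:00–13:00, 13:30–14:30.
Emeka ∩ Farrukh: 08:30–10:00, 11:00–12:30, 13:30–14:30.
Emeka ∩ Farrukh ∩ Pablo: 09:00–09:30, 11:00–11:30, 12:00–12:30, 13:30–14:30.
Emeka ∩ Farrukh ∩ Pablo ∩ Jun: 09:00–09:30, 12:00–12:30, 13:30–14:30.
Common window lengths: 30, 30, 60 min; longest is 60.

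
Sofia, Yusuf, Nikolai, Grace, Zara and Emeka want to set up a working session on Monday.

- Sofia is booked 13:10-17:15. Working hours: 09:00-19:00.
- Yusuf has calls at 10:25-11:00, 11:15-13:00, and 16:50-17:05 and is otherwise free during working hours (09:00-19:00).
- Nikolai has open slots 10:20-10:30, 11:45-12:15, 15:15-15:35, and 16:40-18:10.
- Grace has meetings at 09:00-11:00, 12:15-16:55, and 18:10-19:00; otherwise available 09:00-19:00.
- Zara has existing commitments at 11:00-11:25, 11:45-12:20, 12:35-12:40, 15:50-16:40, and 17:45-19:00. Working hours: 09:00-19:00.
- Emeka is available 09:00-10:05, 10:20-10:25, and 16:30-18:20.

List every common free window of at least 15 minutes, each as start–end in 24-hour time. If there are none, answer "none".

Sofia free within 09:00–19:00: 09:00–13:10, 17:15–19:00.
Yusuf free within 09:00–19:00: 09:00–10:25, 11:00–11:15, 13:00–16:50, 17:05–19:00.
Grace free within 09:00–19:00: 11:00–12:15, 16:55–18:10.
Zara free within 09:00–19:00: 09:00–11:00, 11:25–11:45, 12:20–12:35, 12:40–15:50, 16:40–17:45.
Sofia ∩ Yusuf: 09:00–10:25, 11:00–11:15, 13:00–13:10, 17:15–19:00.
Sofia ∩ Yusuf ∩ Nikolai: 10:20–10:25, 17:15–18:10.
Sofia ∩ Yusuf ∩ Nikolai ∩ Grace: 17:15–18:10.
Sofia ∩ Yusuf ∩ Nikolai ∩ Grace ∩ Zara: 17:15–17:45.
Sofia ∩ Yusuf ∩ Nikolai ∩ Grace ∩ Zara ∩ Emeka: 17:15–17:45.
Windows ≥ 15 min: 17:15–17:45.

17:15–17:45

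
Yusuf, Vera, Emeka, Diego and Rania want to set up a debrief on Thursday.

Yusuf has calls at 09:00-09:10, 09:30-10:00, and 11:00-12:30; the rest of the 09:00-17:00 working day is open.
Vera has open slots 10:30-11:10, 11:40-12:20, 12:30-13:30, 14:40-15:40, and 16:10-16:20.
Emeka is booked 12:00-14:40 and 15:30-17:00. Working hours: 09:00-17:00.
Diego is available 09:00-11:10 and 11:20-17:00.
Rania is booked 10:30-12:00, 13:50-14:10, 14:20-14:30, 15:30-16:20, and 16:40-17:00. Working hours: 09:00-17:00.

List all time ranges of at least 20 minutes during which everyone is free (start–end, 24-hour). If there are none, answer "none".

Yusuf free within 09:00–17:00: 09:10–09:30, 10:00–11:00, 12:30–17:00.
Emeka free within 09:00–17:00: 09:00–12:00, 14:40–15:30.
Rania free within 09:00–17:00: 09:00–10:30, 12:00–13:50, 14:10–14:20, 14:30–15:30, 16:20–16:40.
Yusuf ∩ Vera: 10:30–11:00, 12:30–13:30, 14:40–15:40, 16:10–16:20.
Yusuf ∩ Vera ∩ Emeka: 10:30–11:00, 14:40–15:30.
Yusuf ∩ Vera ∩ Emeka ∩ Diego: 10:30–11:00, 14:40–15:30.
Yusuf ∩ Vera ∩ Emeka ∩ Diego ∩ Rania: 14:40–15:30.
Windows ≥ 20 min: 14:40–15:30.

14:40–15:30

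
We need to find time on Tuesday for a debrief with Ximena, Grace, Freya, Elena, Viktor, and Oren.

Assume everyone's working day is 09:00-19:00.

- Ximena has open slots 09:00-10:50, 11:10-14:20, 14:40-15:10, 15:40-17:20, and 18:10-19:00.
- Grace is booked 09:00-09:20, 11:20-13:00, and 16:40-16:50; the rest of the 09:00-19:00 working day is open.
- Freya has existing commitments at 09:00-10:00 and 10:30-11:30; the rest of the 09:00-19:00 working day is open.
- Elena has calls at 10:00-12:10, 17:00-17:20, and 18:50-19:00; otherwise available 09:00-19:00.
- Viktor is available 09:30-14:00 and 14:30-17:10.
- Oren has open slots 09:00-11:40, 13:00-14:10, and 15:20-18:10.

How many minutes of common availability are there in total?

130 minutes

Grace free within 09:00–19:00: 09:20–11:20, 13:00–16:40, 16:50–19:00.
Freya free within 09:00–19:00: 10:00–10:30, 11:30–19:00.
Elena free within 09:00–19:00: 09:00–10:00, 12:10–17:00, 17:20–18:50.
Ximena ∩ Grace: 09:20–10:50, 11:10–11:20, 13:00–14:20, 14:40–15:10, 15:40–16:40, 16:50–17:20, 18:10–19:00.
Ximena ∩ Grace ∩ Freya: 10:00–10:30, 13:00–14:20, 14:40–15:10, 15:40–16:40, 16:50–17:20, 18:10–19:00.
Ximena ∩ Grace ∩ Freya ∩ Elena: 13:00–14:20, 14:40–15:10, 15:40–16:40, 16:50–17:00, 18:10–18:50.
Ximena ∩ Grace ∩ Freya ∩ Elena ∩ Viktor: 13:00–14:00, 14:40–15:10, 15:40–16:40, 16:50–17:00.
Ximena ∩ Grace ∩ Freya ∩ Elena ∩ Viktor ∩ Oren: 13:00–14:00, 15:40–16:40, 16:50–17:00.
Total common minutes: 60 + 60 + 10 = 130.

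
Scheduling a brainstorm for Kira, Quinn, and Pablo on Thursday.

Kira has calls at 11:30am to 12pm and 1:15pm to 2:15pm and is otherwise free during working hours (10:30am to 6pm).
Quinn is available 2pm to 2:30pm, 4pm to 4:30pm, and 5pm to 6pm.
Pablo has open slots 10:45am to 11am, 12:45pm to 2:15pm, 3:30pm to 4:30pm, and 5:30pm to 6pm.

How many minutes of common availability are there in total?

Kira free within 10:30–18:00: 10:30–11:30, 12:00–13:15, 14:15–18:00.
Kira ∩ Quinn: 14:15–14:30, 16:00–16:30, 17:00–18:00.
Kira ∩ Quinn ∩ Pablo: 16:00–16:30, 17:30–18:00.
Total common minutes: 30 + 30 = 60.

60 minutes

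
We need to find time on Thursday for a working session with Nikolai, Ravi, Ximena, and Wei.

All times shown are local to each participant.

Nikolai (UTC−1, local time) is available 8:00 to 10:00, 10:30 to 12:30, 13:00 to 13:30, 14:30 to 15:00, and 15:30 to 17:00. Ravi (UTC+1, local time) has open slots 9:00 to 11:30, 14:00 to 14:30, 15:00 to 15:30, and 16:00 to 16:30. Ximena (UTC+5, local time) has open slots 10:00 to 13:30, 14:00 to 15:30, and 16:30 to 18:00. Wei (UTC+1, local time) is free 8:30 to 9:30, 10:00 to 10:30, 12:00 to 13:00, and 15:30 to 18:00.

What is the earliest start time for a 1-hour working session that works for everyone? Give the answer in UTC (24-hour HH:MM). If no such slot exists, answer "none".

none

Nikolai → UTC: 09:00–11:00, 11:30–13:30, 14:00–14:30, 15:30–16:00, 16:30–18:00.
Ravi → UTC: 08:00–10:30, 13:00–13:30, 14:00–14:30, 15:00–15:30.
Ximena → UTC: 05:00–08:30, 09:00–10:30, 11:30–13:00.
Wei → UTC: 07:30–08:30, 09:00–09:30, 11:00–12:00, 14:30–17:00.
Nikolai ∩ Ravi: 09:00–10:30, 13:00–13:30, 14:00–14:30.
Nikolai ∩ Ravi ∩ Ximena: 09:00–10:30.
Nikolai ∩ Ravi ∩ Ximena ∩ Wei: 09:00–09:30.
Windows ≥ 60 min: (none).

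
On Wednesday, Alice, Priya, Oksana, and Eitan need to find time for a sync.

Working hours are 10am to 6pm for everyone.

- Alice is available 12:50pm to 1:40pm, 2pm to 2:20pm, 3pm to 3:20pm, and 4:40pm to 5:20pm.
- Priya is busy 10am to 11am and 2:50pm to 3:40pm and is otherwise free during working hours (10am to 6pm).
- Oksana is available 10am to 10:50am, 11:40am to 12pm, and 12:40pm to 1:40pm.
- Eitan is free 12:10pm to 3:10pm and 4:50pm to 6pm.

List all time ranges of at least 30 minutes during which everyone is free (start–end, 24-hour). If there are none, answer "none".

12:50–13:40

Priya free within 10:00–18:00: 11:00–14:50, 15:40–18:00.
Alice ∩ Priya: 12:50–13:40, 14:00–14:20, 16:40–17:20.
Alice ∩ Priya ∩ Oksana: 12:50–13:40.
Alice ∩ Priya ∩ Oksana ∩ Eitan: 12:50–13:40.
Windows ≥ 30 min: 12:50–13:40.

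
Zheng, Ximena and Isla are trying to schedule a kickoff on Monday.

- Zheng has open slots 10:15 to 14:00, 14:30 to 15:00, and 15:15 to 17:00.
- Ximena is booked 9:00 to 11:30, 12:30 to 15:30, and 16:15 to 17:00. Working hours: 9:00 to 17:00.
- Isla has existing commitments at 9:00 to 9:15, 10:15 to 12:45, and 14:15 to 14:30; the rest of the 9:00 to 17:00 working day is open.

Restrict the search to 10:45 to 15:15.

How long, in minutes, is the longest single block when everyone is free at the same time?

0 minutes

Ximena free within 09:00–17:00: 11:30–12:30, 15:30–16:15.
Isla free within 09:00–17:00: 09:15–10:15, 12:45–14:15, 14:30–17:00.
Zheng ∩ Ximena: 11:30–12:30, 15:30–16:15.
Zheng ∩ Ximena ∩ Isla: 15:30–16:15.
Restricted to 10:45–15:15: (none).
No common window.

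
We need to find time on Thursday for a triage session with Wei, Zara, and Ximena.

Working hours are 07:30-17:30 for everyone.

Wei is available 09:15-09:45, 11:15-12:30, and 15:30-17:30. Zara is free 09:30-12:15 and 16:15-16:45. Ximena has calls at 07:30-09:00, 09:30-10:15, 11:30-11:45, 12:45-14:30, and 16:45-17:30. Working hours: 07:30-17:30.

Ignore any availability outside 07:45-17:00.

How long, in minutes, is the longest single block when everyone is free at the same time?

Ximena free within 07:30–17:30: 09:00–09:30, 10:15–11:30, 11:45–12:45, 14:30–16:45.
Wei ∩ Zara: 09:30–09:45, 11:15–12:15, 16:15–16:45.
Wei ∩ Zara ∩ Ximena: 11:15–11:30, 11:45–12:15, 16:15–16:45.
Restricted to 07:45–17:00: 11:15–11:30, 11:45–12:15, 16:15–16:45.
Common window lengths: 15, 30, 30 min; longest is 30.

30 minutes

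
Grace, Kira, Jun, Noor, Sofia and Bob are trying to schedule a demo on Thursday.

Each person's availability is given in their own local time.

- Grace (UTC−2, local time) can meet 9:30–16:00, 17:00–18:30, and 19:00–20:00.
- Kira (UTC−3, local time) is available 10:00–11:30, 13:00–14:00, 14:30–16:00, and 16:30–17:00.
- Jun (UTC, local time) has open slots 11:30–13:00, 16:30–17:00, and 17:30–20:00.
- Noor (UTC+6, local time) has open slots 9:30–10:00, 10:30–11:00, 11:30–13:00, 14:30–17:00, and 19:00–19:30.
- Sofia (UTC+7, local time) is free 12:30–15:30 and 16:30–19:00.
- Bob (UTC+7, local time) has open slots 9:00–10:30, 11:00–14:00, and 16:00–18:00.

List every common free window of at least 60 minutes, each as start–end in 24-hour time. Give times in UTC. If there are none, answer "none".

Grace → UTC: 11:30–18:00, 19:00–20:30, 21:00–22:00.
Kira → UTC: 13:00–14:30, 16:00–17:00, 17:30–19:00, 19:30–20:00.
Jun → UTC: 11:30–13:00, 16:30–17:00, 17:30–20:00.
Noor → UTC: 03:30–04:00, 04:30–05:00, 05:30–07:00, 08:30–11:00, 13:00–13:30.
Sofia → UTC: 05:30–08:30, 09:30–12:00.
Bob → UTC: 02:00–03:30, 04:00–07:00, 09:00–11:00.
Grace ∩ Kira: 13:00–14:30, 16:00–17:00, 17:30–18:00, 19:30–20:00.
Grace ∩ Kira ∩ Jun: 16:30–17:00, 17:30–18:00, 19:30–20:00.
Grace ∩ Kira ∩ Jun ∩ Noor: (none).
Grace ∩ Kira ∩ Jun ∩ Noor ∩ Sofia: (none).
Grace ∩ Kira ∩ Jun ∩ Noor ∩ Sofia ∩ Bob: (none).
Windows ≥ 60 min: (none).

none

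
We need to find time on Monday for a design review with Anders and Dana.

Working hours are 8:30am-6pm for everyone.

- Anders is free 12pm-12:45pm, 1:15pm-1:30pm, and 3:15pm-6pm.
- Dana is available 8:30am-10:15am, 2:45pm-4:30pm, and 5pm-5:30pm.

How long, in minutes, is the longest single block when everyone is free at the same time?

Anders ∩ Dana: 15:15–16:30, 17:00–17:30.
Common window lengths: 75, 30 min; longest is 75.

75 minutes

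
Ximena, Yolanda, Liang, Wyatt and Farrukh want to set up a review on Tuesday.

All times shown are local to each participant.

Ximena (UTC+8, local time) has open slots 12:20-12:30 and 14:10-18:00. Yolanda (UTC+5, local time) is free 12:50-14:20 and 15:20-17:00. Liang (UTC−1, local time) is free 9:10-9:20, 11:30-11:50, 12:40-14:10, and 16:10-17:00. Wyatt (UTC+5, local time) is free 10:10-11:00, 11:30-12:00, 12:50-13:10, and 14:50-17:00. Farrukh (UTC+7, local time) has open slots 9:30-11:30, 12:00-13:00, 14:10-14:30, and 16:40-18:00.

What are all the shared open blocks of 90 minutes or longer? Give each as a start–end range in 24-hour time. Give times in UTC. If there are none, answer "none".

Ximena → UTC: 04:20–04:30, 06:10–10:00.
Yolanda → UTC: 07:50–09:20, 10:20–12:00.
Liang → UTC: 10:10–10:20, 12:30–12:50, 13:40–15:10, 17:10–18:00.
Wyatt → UTC: 05:10–06:00, 06:30–07:00, 07:50–08:10, 09:50–12:00.
Farrukh → UTC: 02:30–04:30, 05:00–06:00, 07:10–07:30, 09:40–11:00.
Ximena ∩ Yolanda: 07:50–09:20.
Ximena ∩ Yolanda ∩ Liang: (none).
Ximena ∩ Yolanda ∩ Liang ∩ Wyatt: (none).
Ximena ∩ Yolanda ∩ Liang ∩ Wyatt ∩ Farrukh: (none).
Windows ≥ 90 min: (none).

none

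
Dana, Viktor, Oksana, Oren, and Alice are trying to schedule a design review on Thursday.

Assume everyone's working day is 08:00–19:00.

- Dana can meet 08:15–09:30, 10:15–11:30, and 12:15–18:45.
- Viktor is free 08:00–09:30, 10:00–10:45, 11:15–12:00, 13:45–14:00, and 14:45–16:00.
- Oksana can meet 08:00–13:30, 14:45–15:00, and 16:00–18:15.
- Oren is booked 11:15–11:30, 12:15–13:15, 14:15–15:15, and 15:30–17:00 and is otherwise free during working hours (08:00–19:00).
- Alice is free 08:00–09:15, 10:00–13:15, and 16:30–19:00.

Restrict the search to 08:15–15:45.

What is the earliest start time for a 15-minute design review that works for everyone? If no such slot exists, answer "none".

08:15

Oren free within 08:00–19:00: 08:00–11:15, 11:30–12:15, 13:15–14:15, 15:15–15:30, 17:00–19:00.
Dana ∩ Viktor: 08:15–09:30, 10:15–10:45, 11:15–11:30, 13:45–14:00, 14:45–16:00.
Dana ∩ Viktor ∩ Oksana: 08:15–09:30, 10:15–10:45, 11:15–11:30, 14:45–15:00.
Dana ∩ Viktor ∩ Oksana ∩ Oren: 08:15–09:30, 10:15–10:45.
Dana ∩ Viktor ∩ Oksana ∩ Oren ∩ Alice: 08:15–09:15, 10:15–10:45.
Restricted to 08:15–15:45: 08:15–09:15, 10:15–10:45.
Windows ≥ 15 min: 08:15–09:15, 10:15–10:45.
Earliest such window starts at 08:15.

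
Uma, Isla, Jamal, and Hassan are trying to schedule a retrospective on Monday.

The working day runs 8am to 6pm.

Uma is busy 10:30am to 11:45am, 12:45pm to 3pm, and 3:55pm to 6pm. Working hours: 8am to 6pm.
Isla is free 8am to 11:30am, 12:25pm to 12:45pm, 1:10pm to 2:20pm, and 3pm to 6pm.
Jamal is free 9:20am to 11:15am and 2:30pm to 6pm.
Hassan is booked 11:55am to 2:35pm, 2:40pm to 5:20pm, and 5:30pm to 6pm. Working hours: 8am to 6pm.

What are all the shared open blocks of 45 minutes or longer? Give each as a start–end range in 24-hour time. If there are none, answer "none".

09:20–10:30

Uma free within 08:00–18:00: 08:00–10:30, 11:45–12:45, 15:00–15:55.
Hassan free within 08:00–18:00: 08:00–11:55, 14:35–14:40, 17:20–17:30.
Uma ∩ Isla: 08:00–10:30, 12:25–12:45, 15:00–15:55.
Uma ∩ Isla ∩ Jamal: 09:20–10:30, 15:00–15:55.
Uma ∩ Isla ∩ Jamal ∩ Hassan: 09:20–10:30.
Windows ≥ 45 min: 09:20–10:30.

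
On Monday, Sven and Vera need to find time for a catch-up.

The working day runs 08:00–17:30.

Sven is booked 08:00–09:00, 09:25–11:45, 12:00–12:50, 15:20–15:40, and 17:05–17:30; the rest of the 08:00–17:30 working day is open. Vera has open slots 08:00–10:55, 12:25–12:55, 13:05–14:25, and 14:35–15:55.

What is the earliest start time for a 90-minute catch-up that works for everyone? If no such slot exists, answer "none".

Sven free within 08:00–17:30: 09:00–09:25, 11:45–12:00, 12:50–15:20, 15:40–17:05.
Sven ∩ Vera: 09:00–09:25, 12:50–12:55, 13:05–14:25, 14:35–15:20, 15:40–15:55.
Windows ≥ 90 min: (none).

none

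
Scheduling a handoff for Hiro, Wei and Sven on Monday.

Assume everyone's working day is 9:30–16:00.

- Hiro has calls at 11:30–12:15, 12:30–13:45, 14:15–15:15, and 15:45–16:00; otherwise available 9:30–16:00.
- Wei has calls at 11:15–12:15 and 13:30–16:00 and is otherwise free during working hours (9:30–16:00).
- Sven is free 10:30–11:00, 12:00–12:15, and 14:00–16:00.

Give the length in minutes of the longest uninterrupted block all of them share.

Hiro free within 09:30–16:00: 09:30–11:30, 12:15–12:30, 13:45–14:15, 15:15–15:45.
Wei free within 09:30–16:00: 09:30–11:15, 12:15–13:30.
Hiro ∩ Wei: 09:30–11:15, 12:15–12:30.
Hiro ∩ Wei ∩ Sven: 10:30–11:00.
Single common window of 30 minutes.

30 minutes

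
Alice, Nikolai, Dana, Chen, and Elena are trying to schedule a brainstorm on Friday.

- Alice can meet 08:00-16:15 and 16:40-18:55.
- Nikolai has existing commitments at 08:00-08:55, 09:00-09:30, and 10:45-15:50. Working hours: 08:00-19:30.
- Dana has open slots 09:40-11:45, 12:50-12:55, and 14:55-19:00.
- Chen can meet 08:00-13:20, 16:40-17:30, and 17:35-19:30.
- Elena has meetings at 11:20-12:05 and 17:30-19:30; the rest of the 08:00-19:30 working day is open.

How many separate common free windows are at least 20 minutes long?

2

Nikolai free within 08:00–19:30: 08:55–09:00, 09:30–10:45, 15:50–19:30.
Elena free within 08:00–19:30: 08:00–11:20, 12:05–17:30.
Alice ∩ Nikolai: 08:55–09:00, 09:30–10:45, 15:50–16:15, 16:40–18:55.
Alice ∩ Nikolai ∩ Dana: 09:40–10:45, 15:50–16:15, 16:40–18:55.
Alice ∩ Nikolai ∩ Dana ∩ Chen: 09:40–10:45, 16:40–17:30, 17:35–18:55.
Alice ∩ Nikolai ∩ Dana ∩ Chen ∩ Elena: 09:40–10:45, 16:40–17:30.
Windows ≥ 20 min: 09:40–10:45, 16:40–17:30.
That's 2 windows.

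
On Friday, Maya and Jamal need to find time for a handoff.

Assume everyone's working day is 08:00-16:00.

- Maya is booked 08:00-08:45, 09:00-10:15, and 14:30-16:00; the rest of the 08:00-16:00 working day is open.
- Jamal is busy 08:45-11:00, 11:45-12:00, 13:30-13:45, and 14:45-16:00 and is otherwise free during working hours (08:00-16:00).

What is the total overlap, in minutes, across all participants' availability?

Maya free within 08:00–16:00: 08:45–09:00, 10:15–14:30.
Jamal free within 08:00–16:00: 08:00–08:45, 11:00–11:45, 12:00–13:30, 13:45–14:45.
Maya ∩ Jamal: 11:00–11:45, 12:00–13:30, 13:45–14:30.
Total common minutes: 45 + 90 + 45 = 180.

180 minutes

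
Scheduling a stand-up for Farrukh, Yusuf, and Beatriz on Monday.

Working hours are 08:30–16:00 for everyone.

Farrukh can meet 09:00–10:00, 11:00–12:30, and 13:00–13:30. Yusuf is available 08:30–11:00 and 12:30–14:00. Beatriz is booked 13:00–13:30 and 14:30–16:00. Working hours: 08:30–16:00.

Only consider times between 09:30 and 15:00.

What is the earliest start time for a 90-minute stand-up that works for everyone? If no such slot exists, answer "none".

none

Beatriz free within 08:30–16:00: 08:30–13:00, 13:30–14:30.
Farrukh ∩ Yusuf: 09:00–10:00, 13:00–13:30.
Farrukh ∩ Yusuf ∩ Beatriz: 09:00–10:00.
Restricted to 09:30–15:00: 09:30–10:00.
Windows ≥ 90 min: (none).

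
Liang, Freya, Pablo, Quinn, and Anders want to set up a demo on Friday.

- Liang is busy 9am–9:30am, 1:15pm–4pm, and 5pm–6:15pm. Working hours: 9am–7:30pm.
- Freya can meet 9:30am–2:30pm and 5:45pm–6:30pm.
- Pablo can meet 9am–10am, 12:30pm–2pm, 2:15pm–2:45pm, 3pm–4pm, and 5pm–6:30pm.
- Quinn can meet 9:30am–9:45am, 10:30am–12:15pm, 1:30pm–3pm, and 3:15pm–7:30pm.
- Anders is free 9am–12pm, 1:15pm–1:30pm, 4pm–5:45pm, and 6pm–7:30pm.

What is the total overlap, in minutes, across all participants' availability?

30 minutes

Liang free within 09:00–19:30: 09:30–13:15, 16:00–17:00, 18:15–19:30.
Liang ∩ Freya: 09:30–13:15, 18:15–18:30.
Liang ∩ Freya ∩ Pablo: 09:30–10:00, 12:30–13:15, 18:15–18:30.
Liang ∩ Freya ∩ Pablo ∩ Quinn: 09:30–09:45, 18:15–18:30.
Liang ∩ Freya ∩ Pablo ∩ Quinn ∩ Anders: 09:30–09:45, 18:15–18:30.
Total common minutes: 15 + 15 = 30.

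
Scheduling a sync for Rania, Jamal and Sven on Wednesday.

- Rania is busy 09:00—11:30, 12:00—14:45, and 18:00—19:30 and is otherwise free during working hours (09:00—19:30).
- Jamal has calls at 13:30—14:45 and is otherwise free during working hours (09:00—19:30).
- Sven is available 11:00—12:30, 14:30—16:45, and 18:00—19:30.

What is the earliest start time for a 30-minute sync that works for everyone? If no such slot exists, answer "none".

11:30

Rania free within 09:00–19:30: 11:30–12:00, 14:45–18:00.
Jamal free within 09:00–19:30: 09:00–13:30, 14:45–19:30.
Rania ∩ Jamal: 11:30–12:00, 14:45–18:00.
Rania ∩ Jamal ∩ Sven: 11:30–12:00, 14:45–16:45.
Windows ≥ 30 min: 11:30–12:00, 14:45–16:45.
Earliest such window starts at 11:30.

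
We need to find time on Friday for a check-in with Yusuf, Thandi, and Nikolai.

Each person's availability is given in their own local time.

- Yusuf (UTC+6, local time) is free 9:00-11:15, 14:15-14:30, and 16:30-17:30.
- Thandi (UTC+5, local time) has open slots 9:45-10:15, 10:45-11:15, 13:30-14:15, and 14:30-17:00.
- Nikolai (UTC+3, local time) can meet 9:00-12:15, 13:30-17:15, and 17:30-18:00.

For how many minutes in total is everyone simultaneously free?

Yusuf → UTC: 03:00–05:15, 08:15–08:30, 10:30–11:30.
Thandi → UTC: 04:45–05:15, 05:45–06:15, 08:30–09:15, 09:30–12:00.
Nikolai → UTC: 06:00–09:15, 10:30–14:15, 14:30–15:00.
Yusuf ∩ Thandi: 04:45–05:15, 10:30–11:30.
Yusuf ∩ Thandi ∩ Nikolai: 10:30–11:30.
Total common minutes: 60.

60 minutes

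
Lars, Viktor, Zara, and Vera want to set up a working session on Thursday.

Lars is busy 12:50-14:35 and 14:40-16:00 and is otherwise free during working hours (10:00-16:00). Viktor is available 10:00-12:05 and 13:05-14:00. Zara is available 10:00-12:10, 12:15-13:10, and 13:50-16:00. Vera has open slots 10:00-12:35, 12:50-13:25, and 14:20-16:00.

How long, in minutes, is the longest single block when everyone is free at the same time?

Lars free within 10:00–16:00: 10:00–12:50, 14:35–14:40.
Lars ∩ Viktor: 10:00–12:05.
Lars ∩ Viktor ∩ Zara: 10:00–12:05.
Lars ∩ Viktor ∩ Zara ∩ Vera: 10:00–12:05.
Single common window of 125 minutes.

125 minutes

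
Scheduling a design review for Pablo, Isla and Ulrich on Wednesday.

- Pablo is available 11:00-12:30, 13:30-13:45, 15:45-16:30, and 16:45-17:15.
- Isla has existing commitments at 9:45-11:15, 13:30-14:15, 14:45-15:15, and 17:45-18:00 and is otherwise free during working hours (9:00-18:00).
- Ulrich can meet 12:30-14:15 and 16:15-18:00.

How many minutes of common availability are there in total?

45 minutes

Isla free within 09:00–18:00: 09:00–09:45, 11:15–13:30, 14:15–14:45, 15:15–17:45.
Pablo ∩ Isla: 11:15–12:30, 15:45–16:30, 16:45–17:15.
Pablo ∩ Isla ∩ Ulrich: 16:15–16:30, 16:45–17:15.
Total common minutes: 15 + 30 = 45.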